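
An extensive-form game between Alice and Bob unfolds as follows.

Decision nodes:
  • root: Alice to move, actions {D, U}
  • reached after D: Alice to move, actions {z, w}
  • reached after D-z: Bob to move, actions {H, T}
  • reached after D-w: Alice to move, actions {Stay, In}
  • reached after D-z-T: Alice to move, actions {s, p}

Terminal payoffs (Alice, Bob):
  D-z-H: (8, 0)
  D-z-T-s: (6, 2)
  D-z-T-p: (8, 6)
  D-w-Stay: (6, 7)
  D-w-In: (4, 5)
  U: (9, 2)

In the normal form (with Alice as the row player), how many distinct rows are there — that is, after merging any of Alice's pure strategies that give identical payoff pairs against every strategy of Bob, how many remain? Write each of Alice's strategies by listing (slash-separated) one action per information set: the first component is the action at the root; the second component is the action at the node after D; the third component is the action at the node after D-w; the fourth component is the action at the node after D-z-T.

Alice has 16 pure strategies: D/z/Stay/s, D/z/Stay/p, D/z/In/s, D/z/In/p, D/w/Stay/s, D/w/Stay/p, D/w/In/s, D/w/In/p, U/z/Stay/s, U/z/Stay/p, U/z/In/s, U/z/In/p, U/w/Stay/s, U/w/Stay/p, U/w/In/s, U/w/In/p. Columns: H, T.
{D/z/Stay/s, D/z/In/s} → row (8,0) (6,2)
{D/z/Stay/p, D/z/In/p} → row (8,0) (8,6)
{D/w/Stay/s, D/w/Stay/p} → row (6,7) (6,7)
{D/w/In/s, D/w/In/p} → row (4,5) (4,5)
{U/z/Stay/s, U/z/Stay/p, U/z/In/s, U/z/In/p, U/w/Stay/s, U/w/Stay/p, U/w/In/s, U/w/In/p} → row (9,2) (9,2)
That's 5 distinct rows out of 16 strategies.

5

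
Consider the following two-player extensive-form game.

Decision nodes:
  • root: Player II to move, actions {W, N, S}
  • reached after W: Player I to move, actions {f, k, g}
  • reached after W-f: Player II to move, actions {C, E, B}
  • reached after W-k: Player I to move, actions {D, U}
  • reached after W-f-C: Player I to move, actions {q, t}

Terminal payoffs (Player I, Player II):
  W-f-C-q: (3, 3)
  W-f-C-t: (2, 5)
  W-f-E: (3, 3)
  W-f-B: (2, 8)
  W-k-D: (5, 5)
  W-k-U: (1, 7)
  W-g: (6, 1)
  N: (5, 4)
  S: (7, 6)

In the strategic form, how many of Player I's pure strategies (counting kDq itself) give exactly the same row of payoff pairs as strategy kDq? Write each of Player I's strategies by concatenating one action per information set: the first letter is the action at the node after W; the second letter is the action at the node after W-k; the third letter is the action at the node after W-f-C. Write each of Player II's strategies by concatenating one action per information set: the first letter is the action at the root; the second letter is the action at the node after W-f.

Row for kDq (columns WC, WE, WB, NC, NE, NB, SC, SE, SB): (5,5) (5,5) (5,5) (5,4) (5,4) (5,4) (7,6) (7,6) (7,6).
Under kDq, Player I's choice at the node after W-f-C can never be reached regardless of what Player II does, so varying those choices leaves every outcome unchanged.
Holding the reachable choices fixed and varying the unreachable one freely already gives 2 equivalent strategies.
No other strategy reproduces this row, so those 2 are the full class: kDq, kDt.

2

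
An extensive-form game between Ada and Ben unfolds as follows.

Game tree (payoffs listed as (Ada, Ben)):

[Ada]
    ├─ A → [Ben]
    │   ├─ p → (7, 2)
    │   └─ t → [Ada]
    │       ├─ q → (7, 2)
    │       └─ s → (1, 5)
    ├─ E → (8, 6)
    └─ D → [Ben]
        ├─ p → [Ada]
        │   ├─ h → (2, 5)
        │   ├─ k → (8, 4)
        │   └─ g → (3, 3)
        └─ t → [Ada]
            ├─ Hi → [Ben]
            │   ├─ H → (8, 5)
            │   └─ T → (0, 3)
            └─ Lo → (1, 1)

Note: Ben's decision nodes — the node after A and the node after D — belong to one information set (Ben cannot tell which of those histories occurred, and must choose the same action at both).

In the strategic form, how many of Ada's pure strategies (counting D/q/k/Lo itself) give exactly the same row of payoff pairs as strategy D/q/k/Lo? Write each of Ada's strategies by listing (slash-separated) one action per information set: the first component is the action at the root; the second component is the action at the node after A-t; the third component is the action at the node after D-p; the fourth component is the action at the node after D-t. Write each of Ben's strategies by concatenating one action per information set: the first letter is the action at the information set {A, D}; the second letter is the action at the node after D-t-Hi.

2

Row for D/q/k/Lo (columns pH, pT, tH, tT): (8,4) (8,4) (1,1) (1,1).
Under D/q/k/Lo, Ada's choice at the node after A-t can never be reached regardless of what Ben does, so varying those choices leaves every outcome unchanged.
Holding the reachable choices fixed and varying the unreachable one freely already gives 2 equivalent strategies.
No other strategy reproduces this row, so those 2 are the full class: D/q/k/Lo, D/s/k/Lo.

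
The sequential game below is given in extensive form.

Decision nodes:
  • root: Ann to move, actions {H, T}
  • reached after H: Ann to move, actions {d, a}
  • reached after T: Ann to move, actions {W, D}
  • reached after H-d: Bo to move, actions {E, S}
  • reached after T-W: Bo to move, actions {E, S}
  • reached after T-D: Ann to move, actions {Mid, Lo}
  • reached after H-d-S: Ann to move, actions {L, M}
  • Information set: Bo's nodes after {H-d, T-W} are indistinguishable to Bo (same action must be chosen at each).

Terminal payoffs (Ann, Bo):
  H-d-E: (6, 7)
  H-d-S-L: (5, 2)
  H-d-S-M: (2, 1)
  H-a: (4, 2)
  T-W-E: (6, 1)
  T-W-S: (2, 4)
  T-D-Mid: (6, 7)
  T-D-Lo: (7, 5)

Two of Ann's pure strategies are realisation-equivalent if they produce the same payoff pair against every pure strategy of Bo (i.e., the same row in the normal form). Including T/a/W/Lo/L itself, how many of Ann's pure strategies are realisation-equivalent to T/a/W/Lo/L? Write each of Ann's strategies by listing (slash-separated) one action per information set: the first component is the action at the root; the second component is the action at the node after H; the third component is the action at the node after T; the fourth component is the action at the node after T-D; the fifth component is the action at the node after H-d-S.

Row for T/a/W/Lo/L (columns E, S): (6,1) (2,4).
Under T/a/W/Lo/L, Ann's choice at the node after H and at the node after T-D and at the node after H-d-S can never be reached regardless of what Bo does, so varying those choices leaves every outcome unchanged.
Holding the reachable choices fixed and varying the unreachable ones freely already gives 2 × 2 × 2 = 8 equivalent strategies.
No other strategy reproduces this row, so those 8 are the full class: T/d/W/Mid/L, T/d/W/Mid/M, T/d/W/Lo/L, T/d/W/Lo/M, T/a/W/Mid/L, T/a/W/Mid/M, T/a/W/Lo/L, T/a/W/Lo/M.

8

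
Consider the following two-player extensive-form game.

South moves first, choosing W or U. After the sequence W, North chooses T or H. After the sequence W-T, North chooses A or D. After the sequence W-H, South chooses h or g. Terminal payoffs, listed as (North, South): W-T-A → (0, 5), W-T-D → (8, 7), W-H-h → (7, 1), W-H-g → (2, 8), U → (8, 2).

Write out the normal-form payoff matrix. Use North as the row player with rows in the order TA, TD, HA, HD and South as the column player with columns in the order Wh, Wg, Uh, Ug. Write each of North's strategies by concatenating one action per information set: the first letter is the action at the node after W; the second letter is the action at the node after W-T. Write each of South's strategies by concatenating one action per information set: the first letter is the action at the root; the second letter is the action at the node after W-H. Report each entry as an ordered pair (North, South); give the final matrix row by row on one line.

TA: (0,5) (0,5) (8,2) (8,2) | TD: (8,7) (8,7) (8,2) (8,2) | HA: (7,1) (2,8) (8,2) (8,2) | HD: (7,1) (2,8) (8,2) (8,2)

Row TA: Wh→(0,5), Wg→(0,5), Uh→(8,2), Ug→(8,2)
Row TD: Wh→(8,7), Wg→(8,7), Uh→(8,2), Ug→(8,2)
Row HA: Wh→(7,1), Wg→(2,8), Uh→(8,2), Ug→(8,2)
Row HD: Wh→(7,1), Wg→(2,8), Uh→(8,2), Ug→(8,2)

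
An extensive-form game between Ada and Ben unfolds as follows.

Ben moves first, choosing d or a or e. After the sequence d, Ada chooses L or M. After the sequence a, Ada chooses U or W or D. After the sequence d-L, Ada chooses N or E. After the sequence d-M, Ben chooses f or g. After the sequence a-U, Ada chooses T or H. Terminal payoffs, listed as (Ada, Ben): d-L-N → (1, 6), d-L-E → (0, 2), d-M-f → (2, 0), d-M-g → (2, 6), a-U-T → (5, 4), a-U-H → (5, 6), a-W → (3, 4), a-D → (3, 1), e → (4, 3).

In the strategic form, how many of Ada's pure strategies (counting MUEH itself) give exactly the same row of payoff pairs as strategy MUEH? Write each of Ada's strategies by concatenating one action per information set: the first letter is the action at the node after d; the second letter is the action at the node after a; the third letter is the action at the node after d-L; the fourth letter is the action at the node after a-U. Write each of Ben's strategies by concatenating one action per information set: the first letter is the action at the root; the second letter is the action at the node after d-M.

Row for MUEH (columns df, dg, af, ag, ef, eg): (2,0) (2,6) (5,6) (5,6) (4,3) (4,3).
Under MUEH, Ada's choice at the node after d-L can never be reached regardless of what Ben does, so varying those choices leaves every outcome unchanged.
Holding the reachable choices fixed and varying the unreachable one freely already gives 2 equivalent strategies.
No other strategy reproduces this row, so those 2 are the full class: MUNH, MUEH.

2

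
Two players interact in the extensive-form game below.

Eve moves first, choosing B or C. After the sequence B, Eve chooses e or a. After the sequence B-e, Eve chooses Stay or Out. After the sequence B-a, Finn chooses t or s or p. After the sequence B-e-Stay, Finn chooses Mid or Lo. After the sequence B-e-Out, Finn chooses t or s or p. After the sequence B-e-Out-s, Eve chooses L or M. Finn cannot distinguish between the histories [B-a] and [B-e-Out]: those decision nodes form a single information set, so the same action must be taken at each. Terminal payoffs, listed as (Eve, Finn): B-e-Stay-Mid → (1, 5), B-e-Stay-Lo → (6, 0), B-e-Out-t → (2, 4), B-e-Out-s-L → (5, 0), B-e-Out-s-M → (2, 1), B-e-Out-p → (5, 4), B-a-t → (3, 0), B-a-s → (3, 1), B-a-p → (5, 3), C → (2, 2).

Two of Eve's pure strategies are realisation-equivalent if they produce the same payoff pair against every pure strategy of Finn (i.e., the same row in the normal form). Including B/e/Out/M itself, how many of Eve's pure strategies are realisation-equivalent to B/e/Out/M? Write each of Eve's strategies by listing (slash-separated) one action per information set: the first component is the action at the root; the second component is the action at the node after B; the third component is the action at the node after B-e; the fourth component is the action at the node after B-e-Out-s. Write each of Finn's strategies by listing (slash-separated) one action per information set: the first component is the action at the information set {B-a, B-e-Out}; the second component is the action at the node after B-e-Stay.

1

Row for B/e/Out/M (columns t/Mid, t/Lo, s/Mid, s/Lo, p/Mid, p/Lo): (2,4) (2,4) (2,1) (2,1) (5,4) (5,4).
Every one of Eve's information sets is on the play path for some reply by Finn when Eve follows B/e/Out/M.
Changing the action at any of them therefore changes at least one column, so only B/e/Out/M itself gives this row.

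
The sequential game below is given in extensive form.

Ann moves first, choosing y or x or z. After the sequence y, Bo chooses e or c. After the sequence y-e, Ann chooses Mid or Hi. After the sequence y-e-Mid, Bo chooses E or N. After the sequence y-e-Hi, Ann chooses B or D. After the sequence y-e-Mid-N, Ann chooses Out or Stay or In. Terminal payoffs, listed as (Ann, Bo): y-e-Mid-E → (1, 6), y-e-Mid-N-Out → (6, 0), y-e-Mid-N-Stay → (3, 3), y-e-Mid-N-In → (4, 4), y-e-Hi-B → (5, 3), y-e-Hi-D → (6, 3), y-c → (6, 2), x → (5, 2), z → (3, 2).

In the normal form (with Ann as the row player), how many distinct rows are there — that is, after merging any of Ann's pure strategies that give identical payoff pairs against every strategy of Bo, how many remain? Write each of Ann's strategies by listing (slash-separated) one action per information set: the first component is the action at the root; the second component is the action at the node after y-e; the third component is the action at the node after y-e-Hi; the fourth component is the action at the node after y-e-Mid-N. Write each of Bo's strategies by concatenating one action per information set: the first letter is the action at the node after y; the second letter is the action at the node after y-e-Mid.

7

Ann has 36 pure strategies: y/Mid/B/Out, y/Mid/B/Stay, y/Mid/B/In, y/Mid/D/Out, y/Mid/D/Stay, y/Mid/D/In, y/Hi/B/Out, y/Hi/B/Stay, y/Hi/B/In, y/Hi/D/Out, y/Hi/D/Stay, y/Hi/D/In, x/Mid/B/Out, x/Mid/B/Stay, x/Mid/B/In, x/Mid/D/Out, x/Mid/D/Stay, x/Mid/D/In, x/Hi/B/Out, x/Hi/B/Stay, x/Hi/B/In, x/Hi/D/Out, x/Hi/D/Stay, x/Hi/D/In, z/Mid/B/Out, z/Mid/B/Stay, z/Mid/B/In, z/Mid/D/Out, z/Mid/D/Stay, z/Mid/D/In, z/Hi/B/Out, z/Hi/B/Stay, z/Hi/B/In, z/Hi/D/Out, z/Hi/D/Stay, z/Hi/D/In. Columns: eE, eN, cE, cN.
{y/Mid/B/Out, y/Mid/D/Out} → row (1,6) (6,0) (6,2) (6,2)
{y/Mid/B/Stay, y/Mid/D/Stay} → row (1,6) (3,3) (6,2) (6,2)
{y/Mid/B/In, y/Mid/D/In} → row (1,6) (4,4) (6,2) (6,2)
{y/Hi/B/Out, y/Hi/B/Stay, y/Hi/B/In} → row (5,3) (5,3) (6,2) (6,2)
{y/Hi/D/Out, y/Hi/D/Stay, y/Hi/D/In} → row (6,3) (6,3) (6,2) (6,2)
{x/Mid/B/Out, x/Mid/B/Stay, x/Mid/B/In, x/Mid/D/Out, x/Mid/D/Stay, x/Mid/D/In, x/Hi/B/Out, x/Hi/B/Stay, x/Hi/B/In, x/Hi/D/Out, x/Hi/D/Stay, x/Hi/D/In} → row (5,2) (5,2) (5,2) (5,2)
{z/Mid/B/Out, z/Mid/B/Stay, z/Mid/B/In, z/Mid/D/Out, z/Mid/D/Stay, z/Mid/D/In, z/Hi/B/Out, z/Hi/B/Stay, z/Hi/B/In, z/Hi/D/Out, z/Hi/D/Stay, z/Hi/D/In} → row (3,2) (3,2) (3,2) (3,2)
That's 7 distinct rows out of 36 strategies.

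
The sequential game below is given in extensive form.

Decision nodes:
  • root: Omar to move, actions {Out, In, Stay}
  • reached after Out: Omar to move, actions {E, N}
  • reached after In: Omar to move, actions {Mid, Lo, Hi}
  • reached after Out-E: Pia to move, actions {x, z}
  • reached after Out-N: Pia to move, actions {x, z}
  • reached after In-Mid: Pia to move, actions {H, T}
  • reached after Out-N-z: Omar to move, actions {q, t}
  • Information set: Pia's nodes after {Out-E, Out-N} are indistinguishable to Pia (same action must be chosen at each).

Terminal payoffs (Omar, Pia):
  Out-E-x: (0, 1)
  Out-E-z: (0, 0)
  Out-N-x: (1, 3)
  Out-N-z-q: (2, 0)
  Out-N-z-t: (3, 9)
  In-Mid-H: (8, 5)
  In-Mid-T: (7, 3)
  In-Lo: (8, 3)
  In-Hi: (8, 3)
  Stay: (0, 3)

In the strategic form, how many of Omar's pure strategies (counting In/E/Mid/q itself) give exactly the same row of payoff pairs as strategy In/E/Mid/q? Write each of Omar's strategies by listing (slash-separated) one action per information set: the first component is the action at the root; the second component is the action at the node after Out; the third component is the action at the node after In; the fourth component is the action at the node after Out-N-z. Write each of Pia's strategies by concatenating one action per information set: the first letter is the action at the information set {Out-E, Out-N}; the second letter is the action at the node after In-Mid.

4

Row for In/E/Mid/q (columns xH, xT, zH, zT): (8,5) (7,3) (8,5) (7,3).
Under In/E/Mid/q, Omar's choice at the node after Out and at the node after Out-N-z can never be reached regardless of what Pia does, so varying those choices leaves every outcome unchanged.
Holding the reachable choices fixed and varying the unreachable ones freely already gives 2 × 2 = 4 equivalent strategies.
No other strategy reproduces this row, so those 4 are the full class: In/E/Mid/q, In/E/Mid/t, In/N/Mid/q, In/N/Mid/t.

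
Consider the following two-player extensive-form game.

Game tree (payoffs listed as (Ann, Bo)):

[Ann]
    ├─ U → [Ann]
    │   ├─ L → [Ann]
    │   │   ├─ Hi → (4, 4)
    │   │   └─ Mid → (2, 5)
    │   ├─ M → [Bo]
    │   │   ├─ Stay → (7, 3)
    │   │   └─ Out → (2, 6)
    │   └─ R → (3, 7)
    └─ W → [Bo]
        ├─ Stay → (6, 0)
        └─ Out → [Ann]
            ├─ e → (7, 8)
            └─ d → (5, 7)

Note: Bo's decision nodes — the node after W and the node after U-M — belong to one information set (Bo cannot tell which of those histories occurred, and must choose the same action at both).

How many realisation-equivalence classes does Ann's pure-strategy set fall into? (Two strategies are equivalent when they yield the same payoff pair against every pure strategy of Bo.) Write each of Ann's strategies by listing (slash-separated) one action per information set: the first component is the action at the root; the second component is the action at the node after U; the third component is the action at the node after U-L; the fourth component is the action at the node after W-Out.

Ann has 24 pure strategies: U/L/Hi/e, U/L/Hi/d, U/L/Mid/e, U/L/Mid/d, U/M/Hi/e, U/M/Hi/d, U/M/Mid/e, U/M/Mid/d, U/R/Hi/e, U/R/Hi/d, U/R/Mid/e, U/R/Mid/d, W/L/Hi/e, W/L/Hi/d, W/L/Mid/e, W/L/Mid/d, W/M/Hi/e, W/M/Hi/d, W/M/Mid/e, W/M/Mid/d, W/R/Hi/e, W/R/Hi/d, W/R/Mid/e, W/R/Mid/d. Columns: Stay, Out.
{U/L/Hi/e, U/L/Hi/d} → row (4,4) (4,4)
{U/L/Mid/e, U/L/Mid/d} → row (2,5) (2,5)
{U/M/Hi/e, U/M/Hi/d, U/M/Mid/e, U/M/Mid/d} → row (7,3) (2,6)
{U/R/Hi/e, U/R/Hi/d, U/R/Mid/e, U/R/Mid/d} → row (3,7) (3,7)
{W/L/Hi/e, W/L/Mid/e, W/M/Hi/e, W/M/Mid/e, W/R/Hi/e, W/R/Mid/e} → row (6,0) (7,8)
{W/L/Hi/d, W/L/Mid/d, W/M/Hi/d, W/M/Mid/d, W/R/Hi/d, W/R/Mid/d} → row (6,0) (5,7)
That's 6 distinct rows out of 24 strategies.

6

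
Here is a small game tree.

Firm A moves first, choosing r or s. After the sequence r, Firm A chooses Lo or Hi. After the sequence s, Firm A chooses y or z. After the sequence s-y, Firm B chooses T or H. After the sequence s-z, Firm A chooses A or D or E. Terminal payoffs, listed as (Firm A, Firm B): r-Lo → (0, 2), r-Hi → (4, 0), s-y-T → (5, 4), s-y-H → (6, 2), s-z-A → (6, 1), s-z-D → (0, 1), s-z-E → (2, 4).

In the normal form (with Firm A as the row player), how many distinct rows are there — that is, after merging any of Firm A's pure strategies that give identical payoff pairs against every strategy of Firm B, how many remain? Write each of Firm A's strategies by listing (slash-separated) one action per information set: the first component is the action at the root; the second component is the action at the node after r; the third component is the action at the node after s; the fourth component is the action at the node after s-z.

Firm A has 24 pure strategies: r/Lo/y/A, r/Lo/y/D, r/Lo/y/E, r/Lo/z/A, r/Lo/z/D, r/Lo/z/E, r/Hi/y/A, r/Hi/y/D, r/Hi/y/E, r/Hi/z/A, r/Hi/z/D, r/Hi/z/E, s/Lo/y/A, s/Lo/y/D, s/Lo/y/E, s/Lo/z/A, s/Lo/z/D, s/Lo/z/E, s/Hi/y/A, s/Hi/y/D, s/Hi/y/E, s/Hi/z/A, s/Hi/z/D, s/Hi/z/E. Columns: T, H.
{r/Lo/y/A, r/Lo/y/D, r/Lo/y/E, r/Lo/z/A, r/Lo/z/D, r/Lo/z/E} → row (0,2) (0,2)
{r/Hi/y/A, r/Hi/y/D, r/Hi/y/E, r/Hi/z/A, r/Hi/z/D, r/Hi/z/E} → row (4,0) (4,0)
{s/Lo/y/A, s/Lo/y/D, s/Lo/y/E, s/Hi/y/A, s/Hi/y/D, s/Hi/y/E} → row (5,4) (6,2)
{s/Lo/z/A, s/Hi/z/A} → row (6,1) (6,1)
{s/Lo/z/D, s/Hi/z/D} → row (0,1) (0,1)
{s/Lo/z/E, s/Hi/z/E} → row (2,4) (2,4)
That's 6 distinct rows out of 24 strategies.

6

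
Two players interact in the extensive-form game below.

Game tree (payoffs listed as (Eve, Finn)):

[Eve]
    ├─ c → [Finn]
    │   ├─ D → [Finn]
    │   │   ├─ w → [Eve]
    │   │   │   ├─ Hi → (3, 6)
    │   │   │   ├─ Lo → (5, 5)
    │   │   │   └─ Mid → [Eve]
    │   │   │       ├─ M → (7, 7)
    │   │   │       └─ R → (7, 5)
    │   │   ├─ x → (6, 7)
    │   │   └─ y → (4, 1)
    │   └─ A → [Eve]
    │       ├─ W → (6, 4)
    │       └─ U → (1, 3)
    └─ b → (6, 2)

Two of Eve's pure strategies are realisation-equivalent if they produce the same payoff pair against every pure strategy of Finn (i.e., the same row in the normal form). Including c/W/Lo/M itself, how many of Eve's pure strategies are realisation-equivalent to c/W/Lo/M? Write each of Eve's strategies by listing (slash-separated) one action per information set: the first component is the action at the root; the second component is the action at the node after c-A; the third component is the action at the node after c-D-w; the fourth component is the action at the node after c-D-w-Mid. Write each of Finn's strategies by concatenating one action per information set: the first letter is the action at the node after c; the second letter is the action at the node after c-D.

Row for c/W/Lo/M (columns Dw, Dx, Dy, Aw, Ax, Ay): (5,5) (6,7) (4,1) (6,4) (6,4) (6,4).
Under c/W/Lo/M, Eve's choice at the node after c-D-w-Mid can never be reached regardless of what Finn does, so varying those choices leaves every outcome unchanged.
Holding the reachable choices fixed and varying the unreachable one freely already gives 2 equivalent strategies.
No other strategy reproduces this row, so those 2 are the full class: c/W/Lo/M, c/W/Lo/R.

2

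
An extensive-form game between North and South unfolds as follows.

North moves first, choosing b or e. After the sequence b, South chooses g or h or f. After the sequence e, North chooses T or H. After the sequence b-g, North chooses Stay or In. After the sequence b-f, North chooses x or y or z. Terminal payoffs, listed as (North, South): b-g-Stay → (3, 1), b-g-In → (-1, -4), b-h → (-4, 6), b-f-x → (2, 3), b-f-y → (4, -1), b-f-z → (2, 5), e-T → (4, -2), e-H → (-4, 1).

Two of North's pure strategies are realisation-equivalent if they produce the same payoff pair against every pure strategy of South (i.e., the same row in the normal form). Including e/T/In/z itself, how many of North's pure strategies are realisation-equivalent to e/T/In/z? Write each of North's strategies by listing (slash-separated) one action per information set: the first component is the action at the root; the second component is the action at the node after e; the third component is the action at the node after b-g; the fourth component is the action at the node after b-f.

6

Row for e/T/In/z (columns g, h, f): (4,-2) (4,-2) (4,-2).
Under e/T/In/z, North's choice at the node after b-g and at the node after b-f can never be reached regardless of what South does, so varying those choices leaves every outcome unchanged.
Holding the reachable choices fixed and varying the unreachable ones freely already gives 2 × 3 = 6 equivalent strategies.
No other strategy reproduces this row, so those 6 are the full class: e/T/Stay/x, e/T/Stay/y, e/T/Stay/z, e/T/In/x, e/T/In/y, e/T/In/z.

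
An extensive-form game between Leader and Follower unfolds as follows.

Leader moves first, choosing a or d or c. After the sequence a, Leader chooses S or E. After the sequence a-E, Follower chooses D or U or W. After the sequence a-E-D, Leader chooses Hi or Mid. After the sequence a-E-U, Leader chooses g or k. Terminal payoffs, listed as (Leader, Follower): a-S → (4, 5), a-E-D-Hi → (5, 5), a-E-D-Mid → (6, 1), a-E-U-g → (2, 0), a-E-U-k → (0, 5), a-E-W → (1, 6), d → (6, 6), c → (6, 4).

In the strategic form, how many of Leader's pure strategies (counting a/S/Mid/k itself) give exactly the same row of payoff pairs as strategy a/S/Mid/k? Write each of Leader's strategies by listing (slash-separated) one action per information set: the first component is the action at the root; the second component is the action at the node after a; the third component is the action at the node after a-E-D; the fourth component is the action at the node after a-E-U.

4

Row for a/S/Mid/k (columns D, U, W): (4,5) (4,5) (4,5).
Under a/S/Mid/k, Leader's choice at the node after a-E-D and at the node after a-E-U can never be reached regardless of what Follower does, so varying those choices leaves every outcome unchanged.
Holding the reachable choices fixed and varying the unreachable ones freely already gives 2 × 2 = 4 equivalent strategies.
No other strategy reproduces this row, so those 4 are the full class: a/S/Hi/g, a/S/Hi/k, a/S/Mid/g, a/S/Mid/k.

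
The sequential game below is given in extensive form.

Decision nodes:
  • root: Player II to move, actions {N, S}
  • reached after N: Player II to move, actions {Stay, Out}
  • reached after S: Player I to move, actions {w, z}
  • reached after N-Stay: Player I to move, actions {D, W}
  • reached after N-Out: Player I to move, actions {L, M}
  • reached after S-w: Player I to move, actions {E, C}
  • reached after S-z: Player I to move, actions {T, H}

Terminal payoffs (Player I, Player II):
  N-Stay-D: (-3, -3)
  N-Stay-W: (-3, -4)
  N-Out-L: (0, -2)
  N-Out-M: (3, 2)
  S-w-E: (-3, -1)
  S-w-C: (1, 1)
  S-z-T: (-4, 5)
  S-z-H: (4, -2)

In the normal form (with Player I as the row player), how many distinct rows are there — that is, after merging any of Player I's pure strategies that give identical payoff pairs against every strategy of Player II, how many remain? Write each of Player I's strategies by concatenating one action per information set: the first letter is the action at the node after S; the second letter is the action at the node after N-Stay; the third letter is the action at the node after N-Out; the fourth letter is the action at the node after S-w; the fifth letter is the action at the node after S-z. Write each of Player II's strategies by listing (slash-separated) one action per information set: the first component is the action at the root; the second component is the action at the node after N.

Player I has 32 pure strategies: wDLET, wDLEH, wDLCT, wDLCH, wDMET, wDMEH, wDMCT, wDMCH, wWLET, wWLEH, wWLCT, wWLCH, wWMET, wWMEH, wWMCT, wWMCH, zDLET, zDLEH, zDLCT, zDLCH, zDMET, zDMEH, zDMCT, zDMCH, zWLET, zWLEH, zWLCT, zWLCH, zWMET, zWMEH, zWMCT, zWMCH. Columns: N/Stay, N/Out, S/Stay, S/Out.
{wDLET, wDLEH} → row (-3,-3) (0,-2) (-3,-1) (-3,-1)
{wDLCT, wDLCH} → row (-3,-3) (0,-2) (1,1) (1,1)
{wDMET, wDMEH} → row (-3,-3) (3,2) (-3,-1) (-3,-1)
{wDMCT, wDMCH} → row (-3,-3) (3,2) (1,1) (1,1)
{wWLET, wWLEH} → row (-3,-4) (0,-2) (-3,-1) (-3,-1)
{wWLCT, wWLCH} → row (-3,-4) (0,-2) (1,1) (1,1)
{wWMET, wWMEH} → row (-3,-4) (3,2) (-3,-1) (-3,-1)
{wWMCT, wWMCH} → row (-3,-4) (3,2) (1,1) (1,1)
{zDLET, zDLCT} → row (-3,-3) (0,-2) (-4,5) (-4,5)
{zDLEH, zDLCH} → row (-3,-3) (0,-2) (4,-2) (4,-2)
{zDMET, zDMCT} → row (-3,-3) (3,2) (-4,5) (-4,5)
{zDMEH, zDMCH} → row (-3,-3) (3,2) (4,-2) (4,-2)
{zWLET, zWLCT} → row (-3,-4) (0,-2) (-4,5) (-4,5)
{zWLEH, zWLCH} → row (-3,-4) (0,-2) (4,-2) (4,-2)
{zWMET, zWMCT} → row (-3,-4) (3,2) (-4,5) (-4,5)
{zWMEH, zWMCH} → row (-3,-4) (3,2) (4,-2) (4,-2)
That's 16 distinct rows out of 32 strategies.

16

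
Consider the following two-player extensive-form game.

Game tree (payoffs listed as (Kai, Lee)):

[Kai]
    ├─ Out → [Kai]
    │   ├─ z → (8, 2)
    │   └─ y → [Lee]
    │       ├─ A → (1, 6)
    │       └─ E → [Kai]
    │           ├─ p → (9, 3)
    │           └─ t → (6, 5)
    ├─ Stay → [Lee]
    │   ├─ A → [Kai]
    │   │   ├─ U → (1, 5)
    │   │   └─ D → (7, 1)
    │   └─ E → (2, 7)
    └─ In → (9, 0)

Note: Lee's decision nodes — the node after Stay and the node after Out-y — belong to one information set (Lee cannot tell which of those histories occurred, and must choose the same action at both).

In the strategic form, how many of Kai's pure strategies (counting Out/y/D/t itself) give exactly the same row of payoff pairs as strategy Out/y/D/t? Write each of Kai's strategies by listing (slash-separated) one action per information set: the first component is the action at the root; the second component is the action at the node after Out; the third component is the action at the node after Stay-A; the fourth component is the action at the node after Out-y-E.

Row for Out/y/D/t (columns A, E): (1,6) (6,5).
Under Out/y/D/t, Kai's choice at the node after Stay-A can never be reached regardless of what Lee does, so varying those choices leaves every outcome unchanged.
Holding the reachable choices fixed and varying the unreachable one freely already gives 2 equivalent strategies.
No other strategy reproduces this row, so those 2 are the full class: Out/y/U/t, Out/y/D/t.

2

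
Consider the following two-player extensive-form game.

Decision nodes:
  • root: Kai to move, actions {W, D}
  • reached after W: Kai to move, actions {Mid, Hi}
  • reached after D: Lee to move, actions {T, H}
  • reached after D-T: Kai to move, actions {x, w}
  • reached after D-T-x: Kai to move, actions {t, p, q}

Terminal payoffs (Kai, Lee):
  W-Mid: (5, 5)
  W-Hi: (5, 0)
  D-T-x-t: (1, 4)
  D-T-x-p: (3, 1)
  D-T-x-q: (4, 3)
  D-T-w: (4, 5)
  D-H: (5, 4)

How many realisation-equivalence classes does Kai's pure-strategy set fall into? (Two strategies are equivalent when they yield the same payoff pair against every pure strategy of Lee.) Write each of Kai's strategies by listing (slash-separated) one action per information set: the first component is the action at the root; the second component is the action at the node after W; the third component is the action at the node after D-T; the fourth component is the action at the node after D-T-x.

Kai has 24 pure strategies: W/Mid/x/t, W/Mid/x/p, W/Mid/x/q, W/Mid/w/t, W/Mid/w/p, W/Mid/w/q, W/Hi/x/t, W/Hi/x/p, W/Hi/x/q, W/Hi/w/t, W/Hi/w/p, W/Hi/w/q, D/Mid/x/t, D/Mid/x/p, D/Mid/x/q, D/Mid/w/t, D/Mid/w/p, D/Mid/w/q, D/Hi/x/t, D/Hi/x/p, D/Hi/x/q, D/Hi/w/t, D/Hi/w/p, D/Hi/w/q. Columns: T, H.
{W/Mid/x/t, W/Mid/x/p, W/Mid/x/q, W/Mid/w/t, W/Mid/w/p, W/Mid/w/q} → row (5,5) (5,5)
{W/Hi/x/t, W/Hi/x/p, W/Hi/x/q, W/Hi/w/t, W/Hi/w/p, W/Hi/w/q} → row (5,0) (5,0)
{D/Mid/x/t, D/Hi/x/t} → row (1,4) (5,4)
{D/Mid/x/p, D/Hi/x/p} → row (3,1) (5,4)
{D/Mid/x/q, D/Hi/x/q} → row (4,3) (5,4)
{D/Mid/w/t, D/Mid/w/p, D/Mid/w/q, D/Hi/w/t, D/Hi/w/p, D/Hi/w/q} → row (4,5) (5,4)
That's 6 distinct rows out of 24 strategies.

6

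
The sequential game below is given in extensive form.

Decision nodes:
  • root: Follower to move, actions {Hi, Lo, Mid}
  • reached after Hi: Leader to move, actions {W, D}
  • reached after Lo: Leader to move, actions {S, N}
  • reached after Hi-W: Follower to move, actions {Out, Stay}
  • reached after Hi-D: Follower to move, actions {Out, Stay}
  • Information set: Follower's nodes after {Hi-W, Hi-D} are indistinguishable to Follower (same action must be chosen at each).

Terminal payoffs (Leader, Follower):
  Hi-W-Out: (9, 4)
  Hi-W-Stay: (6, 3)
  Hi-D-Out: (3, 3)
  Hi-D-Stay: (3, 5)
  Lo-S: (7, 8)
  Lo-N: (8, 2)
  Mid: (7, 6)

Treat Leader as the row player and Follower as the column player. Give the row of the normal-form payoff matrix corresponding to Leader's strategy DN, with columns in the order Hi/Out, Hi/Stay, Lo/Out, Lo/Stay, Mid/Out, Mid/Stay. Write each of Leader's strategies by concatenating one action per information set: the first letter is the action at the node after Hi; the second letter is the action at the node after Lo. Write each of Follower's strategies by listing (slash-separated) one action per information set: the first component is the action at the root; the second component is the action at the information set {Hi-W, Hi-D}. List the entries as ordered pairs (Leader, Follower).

(3,3) (3,5) (8,2) (8,2) (7,6) (7,6)

vs Hi/Out: Follower plays Hi → Leader plays D at [Hi] → Follower plays Out at [Hi-D] → (3, 3)
vs Hi/Stay: Follower plays Hi → Leader plays D at [Hi] → Follower plays Stay at [Hi-D] → (3, 5)
vs Lo/Out: Follower plays Lo → Leader plays N at [Lo] → (8, 2)
vs Lo/Stay: Follower plays Lo → Leader plays N at [Lo] → (8, 2)
vs Mid/Out: Follower plays Mid → (7, 6)
vs Mid/Stay: Follower plays Mid → (7, 6)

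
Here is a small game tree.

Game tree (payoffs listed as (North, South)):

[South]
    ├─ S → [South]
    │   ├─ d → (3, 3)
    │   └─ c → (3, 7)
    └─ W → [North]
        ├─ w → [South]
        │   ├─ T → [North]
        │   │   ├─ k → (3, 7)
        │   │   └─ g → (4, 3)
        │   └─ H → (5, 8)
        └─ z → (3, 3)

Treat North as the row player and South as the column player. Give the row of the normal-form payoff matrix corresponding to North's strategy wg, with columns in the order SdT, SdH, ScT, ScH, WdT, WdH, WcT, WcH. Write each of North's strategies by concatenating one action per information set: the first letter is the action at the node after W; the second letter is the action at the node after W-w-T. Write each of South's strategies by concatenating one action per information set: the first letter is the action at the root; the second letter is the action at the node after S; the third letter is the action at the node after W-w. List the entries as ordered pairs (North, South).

(3,3) (3,3) (3,7) (3,7) (4,3) (5,8) (4,3) (5,8)

vs SdT: South plays S → South plays d at [S] → (3, 3)
vs SdH: South plays S → South plays d at [S] → (3, 3)
vs ScT: South plays S → South plays c at [S] → (3, 7)
vs ScH: South plays S → South plays c at [S] → (3, 7)
vs WdT: South plays W → North plays w at [W] → South plays T at [W-w] → North plays g at [W-w-T] → (4, 3)
vs WdH: South plays W → North plays w at [W] → South plays H at [W-w] → (5, 8)
vs WcT: South plays W → North plays w at [W] → South plays T at [W-w] → North plays g at [W-w-T] → (4, 3)
vs WcH: South plays W → North plays w at [W] → South plays H at [W-w] → (5, 8)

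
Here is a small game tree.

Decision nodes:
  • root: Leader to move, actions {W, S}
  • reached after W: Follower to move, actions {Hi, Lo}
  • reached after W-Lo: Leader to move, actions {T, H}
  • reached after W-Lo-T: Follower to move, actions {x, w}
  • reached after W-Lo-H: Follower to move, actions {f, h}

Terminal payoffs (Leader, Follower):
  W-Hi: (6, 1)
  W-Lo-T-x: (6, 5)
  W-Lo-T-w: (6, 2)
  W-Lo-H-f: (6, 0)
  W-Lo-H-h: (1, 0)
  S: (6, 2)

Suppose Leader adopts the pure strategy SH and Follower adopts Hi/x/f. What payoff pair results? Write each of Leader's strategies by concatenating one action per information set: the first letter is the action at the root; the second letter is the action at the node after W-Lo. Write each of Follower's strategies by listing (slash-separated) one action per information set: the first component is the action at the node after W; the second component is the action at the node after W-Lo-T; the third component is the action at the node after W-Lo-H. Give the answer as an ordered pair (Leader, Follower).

Trace the play path from the root:
  Leader plays S
→ terminal payoff (6, 2).
(Leader's choice at the node after W-Lo is never reached on this path, so it doesn't affect the outcome.)

(6, 2)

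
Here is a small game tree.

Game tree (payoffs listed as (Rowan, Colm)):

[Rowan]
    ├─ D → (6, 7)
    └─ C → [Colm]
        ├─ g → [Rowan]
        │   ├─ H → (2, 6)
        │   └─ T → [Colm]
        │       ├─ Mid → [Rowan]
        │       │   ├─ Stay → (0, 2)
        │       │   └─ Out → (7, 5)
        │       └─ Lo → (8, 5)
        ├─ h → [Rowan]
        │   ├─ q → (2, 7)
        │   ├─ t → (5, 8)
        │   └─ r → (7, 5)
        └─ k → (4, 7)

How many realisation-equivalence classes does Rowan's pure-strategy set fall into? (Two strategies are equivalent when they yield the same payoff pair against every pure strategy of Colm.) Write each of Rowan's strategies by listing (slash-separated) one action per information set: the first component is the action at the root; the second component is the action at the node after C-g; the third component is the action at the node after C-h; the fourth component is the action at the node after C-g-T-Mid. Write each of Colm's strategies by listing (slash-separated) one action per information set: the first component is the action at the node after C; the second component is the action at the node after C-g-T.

Rowan has 24 pure strategies: D/H/q/Stay, D/H/q/Out, D/H/t/Stay, D/H/t/Out, D/H/r/Stay, D/H/r/Out, D/T/q/Stay, D/T/q/Out, D/T/t/Stay, D/T/t/Out, D/T/r/Stay, D/T/r/Out, C/H/q/Stay, C/H/q/Out, C/H/t/Stay, C/H/t/Out, C/H/r/Stay, C/H/r/Out, C/T/q/Stay, C/T/q/Out, C/T/t/Stay, C/T/t/Out, C/T/r/Stay, C/T/r/Out. Columns: g/Mid, g/Lo, h/Mid, h/Lo, k/Mid, k/Lo.
{D/H/q/Stay, D/H/q/Out, D/H/t/Stay, D/H/t/Out, D/H/r/Stay, D/H/r/Out, D/T/q/Stay, D/T/q/Out, D/T/t/Stay, D/T/t/Out, D/T/r/Stay, D/T/r/Out} → row (6,7) (6,7) (6,7) (6,7) (6,7) (6,7)
{C/H/q/Stay, C/H/q/Out} → row (2,6) (2,6) (2,7) (2,7) (4,7) (4,7)
{C/H/t/Stay, C/H/t/Out} → row (2,6) (2,6) (5,8) (5,8) (4,7) (4,7)
{C/H/r/Stay, C/H/r/Out} → row (2,6) (2,6) (7,5) (7,5) (4,7) (4,7)
{C/T/q/Stay} → row (0,2) (8,5) (2,7) (2,7) (4,7) (4,7)
{C/T/q/Out} → row (7,5) (8,5) (2,7) (2,7) (4,7) (4,7)
{C/T/t/Stay} → row (0,2) (8,5) (5,8) (5,8) (4,7) (4,7)
{C/T/t/Out} → row (7,5) (8,5) (5,8) (5,8) (4,7) (4,7)
{C/T/r/Stay} → row (0,2) (8,5) (7,5) (7,5) (4,7) (4,7)
{C/T/r/Out} → row (7,5) (8,5) (7,5) (7,5) (4,7) (4,7)
That's 10 distinct rows out of 24 strategies.

10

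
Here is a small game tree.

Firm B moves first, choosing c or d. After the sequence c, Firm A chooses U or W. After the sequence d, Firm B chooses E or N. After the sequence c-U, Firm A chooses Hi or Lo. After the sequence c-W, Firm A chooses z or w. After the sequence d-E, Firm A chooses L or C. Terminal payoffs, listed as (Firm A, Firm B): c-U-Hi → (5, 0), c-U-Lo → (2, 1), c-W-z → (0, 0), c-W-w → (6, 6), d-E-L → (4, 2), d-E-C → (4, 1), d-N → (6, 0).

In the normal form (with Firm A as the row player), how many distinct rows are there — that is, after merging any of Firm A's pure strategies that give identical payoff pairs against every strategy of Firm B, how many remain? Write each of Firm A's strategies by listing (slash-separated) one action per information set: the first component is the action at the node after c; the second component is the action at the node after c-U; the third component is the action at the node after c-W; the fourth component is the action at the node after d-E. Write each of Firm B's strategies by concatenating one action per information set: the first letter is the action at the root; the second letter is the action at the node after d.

Firm A has 16 pure strategies: U/Hi/z/L, U/Hi/z/C, U/Hi/w/L, U/Hi/w/C, U/Lo/z/L, U/Lo/z/C, U/Lo/w/L, U/Lo/w/C, W/Hi/z/L, W/Hi/z/C, W/Hi/w/L, W/Hi/w/C, W/Lo/z/L, W/Lo/z/C, W/Lo/w/L, W/Lo/w/C. Columns: cE, cN, dE, dN.
{U/Hi/z/L, U/Hi/w/L} → row (5,0) (5,0) (4,2) (6,0)
{U/Hi/z/C, U/Hi/w/C} → row (5,0) (5,0) (4,1) (6,0)
{U/Lo/z/L, U/Lo/w/L} → row (2,1) (2,1) (4,2) (6,0)
{U/Lo/z/C, U/Lo/w/C} → row (2,1) (2,1) (4,1) (6,0)
{W/Hi/z/L, W/Lo/z/L} → row (0,0) (0,0) (4,2) (6,0)
{W/Hi/z/C, W/Lo/z/C} → row (0,0) (0,0) (4,1) (6,0)
{W/Hi/w/L, W/Lo/w/L} → row (6,6) (6,6) (4,2) (6,0)
{W/Hi/w/C, W/Lo/w/C} → row (6,6) (6,6) (4,1) (6,0)
That's 8 distinct rows out of 16 strategies.

8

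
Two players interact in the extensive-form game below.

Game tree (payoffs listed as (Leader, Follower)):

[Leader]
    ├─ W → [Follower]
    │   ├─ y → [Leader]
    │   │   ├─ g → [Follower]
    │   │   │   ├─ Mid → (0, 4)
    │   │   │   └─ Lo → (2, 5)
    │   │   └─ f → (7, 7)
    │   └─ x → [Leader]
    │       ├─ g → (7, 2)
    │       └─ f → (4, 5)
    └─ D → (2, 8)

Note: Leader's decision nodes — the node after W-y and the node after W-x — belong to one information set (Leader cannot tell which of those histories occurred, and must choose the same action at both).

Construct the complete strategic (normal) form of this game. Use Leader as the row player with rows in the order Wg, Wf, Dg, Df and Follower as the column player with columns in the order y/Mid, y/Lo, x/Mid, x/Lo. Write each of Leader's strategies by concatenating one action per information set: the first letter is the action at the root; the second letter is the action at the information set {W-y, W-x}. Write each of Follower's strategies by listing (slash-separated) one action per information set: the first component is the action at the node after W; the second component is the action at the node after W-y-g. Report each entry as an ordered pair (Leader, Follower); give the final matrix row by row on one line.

        y/Mid     y/Lo    x/Mid     x/Lo
  Wg    (0,4)    (2,5)    (7,2)    (7,2)
  Wf    (7,7)    (7,7)    (4,5)    (4,5)
  Dg    (2,8)    (2,8)    (2,8)    (2,8)
  Df    (2,8)    (2,8)    (2,8)    (2,8)

Wg: (0,4) (2,5) (7,2) (7,2) | Wf: (7,7) (7,7) (4,5) (4,5) | Dg: (2,8) (2,8) (2,8) (2,8) | Df: (2,8) (2,8) (2,8) (2,8)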